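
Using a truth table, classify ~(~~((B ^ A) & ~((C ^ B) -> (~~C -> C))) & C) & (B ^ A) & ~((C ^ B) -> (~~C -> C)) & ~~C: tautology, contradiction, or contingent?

contradiction

A | B | C | φ
- | - | - | -
T | T | T | F
T | T | F | F
T | F | T | F
T | F | F | F
F | T | T | F
F | T | F | F
F | F | T | F
F | F | F | F
Every row is F, so the formula is a contradiction.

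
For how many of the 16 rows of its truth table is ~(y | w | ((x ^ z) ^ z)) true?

2

x  y  z  w     ~(y | w | ((x ^ z) ^ z))
T  T  T  T                F            
T  T  T  F                F            
T  T  F  T                F            
T  T  F  F                F            
T  F  T  T                F            
T  F  T  F                F            
T  F  F  T                F            
T  F  F  F                F            
F  T  T  T                F            
F  T  T  F                F            
F  T  F  T                F            
F  T  F  F                F            
F  F  T  T                F            
F  F  T  F                T            
F  F  F  T                F            
F  F  F  F                T            
The formula is true on 2 of the 16 rows.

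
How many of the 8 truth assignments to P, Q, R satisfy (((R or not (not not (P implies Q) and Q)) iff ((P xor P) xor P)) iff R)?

4

P  Q  R  |  φ
T  T  T  |  T
T  T  F  |  T
T  F  T  |  T
T  F  F  |  F
F  T  T  |  F
F  T  F  |  F
F  F  T  |  F
F  F  F  |  T
The formula is true on 4 of the 8 rows.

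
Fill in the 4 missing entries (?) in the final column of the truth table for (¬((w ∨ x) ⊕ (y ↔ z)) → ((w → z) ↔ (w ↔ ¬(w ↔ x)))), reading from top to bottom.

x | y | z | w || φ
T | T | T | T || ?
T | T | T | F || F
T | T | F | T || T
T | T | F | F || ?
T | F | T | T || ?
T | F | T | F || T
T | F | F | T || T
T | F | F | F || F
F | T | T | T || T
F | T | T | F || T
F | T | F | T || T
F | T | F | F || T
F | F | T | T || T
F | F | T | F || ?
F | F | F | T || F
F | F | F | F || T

Row x=T, y=T, z=T, w=T: ¬((w ∨ x) ⊕ (y ↔ z)) = T, ((w → z) ↔ (w ↔ ¬(w ↔ x))) = F, so the formula = F.
Row x=T, y=T, z=F, w=F: ¬((w ∨ x) ⊕ (y ↔ z)) = F, ((w → z) ↔ (w ↔ ¬(w ↔ x))) = F, so the formula = T.
Row x=T, y=F, z=T, w=T: ¬((w ∨ x) ⊕ (y ↔ z)) = F, ((w → z) ↔ (w ↔ ¬(w ↔ x))) = F, so the formula = T.
Row x=F, y=F, z=T, w=F: ¬((w ∨ x) ⊕ (y ↔ z)) = T, ((w → z) ↔ (w ↔ ¬(w ↔ x))) = T, so the formula = T.

F, T, T, T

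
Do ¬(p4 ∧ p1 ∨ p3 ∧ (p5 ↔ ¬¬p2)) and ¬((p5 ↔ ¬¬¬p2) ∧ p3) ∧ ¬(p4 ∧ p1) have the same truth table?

not equivalent

p1 | p2 | p3 | p4 | p5 | φ | ψ
-- | -- | -- | -- | -- | - | -
F  | F  | F  | F  | F  | T | T
F  | F  | F  | F  | T  | T | T
F  | F  | F  | T  | F  | T | T
F  | F  | F  | T  | T  | T | T
F  | F  | T  | F  | F  | F | T
F  | F  | T  | F  | T  | T | F
F  | F  | T  | T  | F  | F | T
F  | F  | T  | T  | T  | T | F
F  | T  | F  | F  | F  | T | T
F  | T  | F  | F  | T  | T | T
F  | T  | F  | T  | F  | T | T
F  | T  | F  | T  | T  | T | T
F  | T  | T  | F  | F  | T | F
F  | T  | T  | F  | T  | F | T
F  | T  | T  | T  | F  | T | F
F  | T  | T  | T  | T  | F | T
T  | F  | F  | F  | F  | T | T
T  | F  | F  | F  | T  | T | T
T  | F  | F  | T  | F  | F | F
T  | F  | F  | T  | T  | F | F
T  | F  | T  | F  | F  | F | T
T  | F  | T  | F  | T  | T | F
T  | F  | T  | T  | F  | F | F
T  | F  | T  | T  | T  | F | F
T  | T  | F  | F  | F  | T | T
T  | T  | F  | F  | T  | T | T
T  | T  | F  | T  | F  | F | F
T  | T  | F  | T  | T  | F | F
T  | T  | T  | F  | F  | T | F
T  | T  | T  | F  | T  | F | T
T  | T  | T  | T  | F  | F | F
T  | T  | T  | T  | T  | F | F
The columns differ at p1=F, p2=F, p3=T, p4=F, p5=F (φ=F, ψ=T), so they are not equivalent.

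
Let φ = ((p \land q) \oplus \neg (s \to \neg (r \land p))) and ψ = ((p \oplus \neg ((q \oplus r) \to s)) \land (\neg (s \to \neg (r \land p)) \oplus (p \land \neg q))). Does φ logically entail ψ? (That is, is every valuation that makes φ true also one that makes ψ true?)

no

  p      q      r      s    |    φ      ψ  
False  False  False  False  |  False  False
False  False  False   True  |  False  False
False  False   True  False  |  False  False
False  False   True   True  |  False  False
False   True  False  False  |  False  False
False   True  False   True  |  False  False
False   True   True  False  |  False  False
False   True   True   True  |  False  False
 True  False  False  False  |  False   True
 True  False  False   True  |  False   True
 True  False   True  False  |  False  False
 True  False   True   True  |   True  False
 True   True  False  False  |   True  False
 True   True  False   True  |   True  False
 True   True   True  False  |   True  False
 True   True   True   True  |  False   True
At p=True, q=False, r=True, s=True we have φ true but ψ false, so φ does not entail ψ.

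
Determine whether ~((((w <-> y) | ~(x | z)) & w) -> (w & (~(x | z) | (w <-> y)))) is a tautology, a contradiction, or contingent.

x  y  z  w     (w <-> y)  (x | z)  ~(x | z)  ((w <-> y) | ~(x | z))  (((w <-> y) | ~(x | z)) & w)  (~(x | z) | (w <-> y))  (w & (~(x | z) | (w <-> y)))  φ
1  1  1  1         1         1        0                1                          1                          1                          1                0
1  1  1  0         0         1        0                0                          0                          0                          0                0
1  1  0  1         1         1        0                1                          1                          1                          1                0
1  1  0  0         0         1        0                0                          0                          0                          0                0
1  0  1  1         0         1        0                0                          0                          0                          0                0
1  0  1  0         1         1        0                1                          0                          1                          0                0
1  0  0  1         0         1        0                0                          0                          0                          0                0
1  0  0  0         1         1        0                1                          0                          1                          0                0
0  1  1  1         1         1        0                1                          1                          1                          1                0
0  1  1  0         0         1        0                0                          0                          0                          0                0
0  1  0  1         1         0        1                1                          1                          1                          1                0
0  1  0  0         0         0        1                1                          0                          1                          0                0
0  0  1  1         0         1        0                0                          0                          0                          0                0
0  0  1  0         1         1        0                1                          0                          1                          0                0
0  0  0  1         0         0        1                1                          1                          1                          1                0
0  0  0  0         1         0        1                1                          0                          1                          0                0
Every row is 0, so the formula is a contradiction.

contradiction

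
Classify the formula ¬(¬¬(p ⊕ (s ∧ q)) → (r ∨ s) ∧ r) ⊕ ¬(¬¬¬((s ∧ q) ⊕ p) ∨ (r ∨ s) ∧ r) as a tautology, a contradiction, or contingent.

p | q | r | s || (s ∧ q) | (p ⊕ (s ∧ q)) | ¬(p ⊕ (s ∧ q)) | ¬¬(p ⊕ (s ∧ q)) | (r ∨ s) | ((r ∨ s) ∧ r) | ((s ∧ q) ⊕ p) | ¬((s ∧ q) ⊕ p) | ¬¬((s ∧ q) ⊕ p) | ¬¬¬((s ∧ q) ⊕ p) | φ
T | T | T | T ||    T    |       F       |       T        |        F        |    T    |       T       |       F       |       T        |        F        |        T         | F
T | T | T | F ||    F    |       T       |       F        |        T        |    T    |       T       |       T       |       F        |        T        |        F         | F
T | T | F | T ||    T    |       F       |       T        |        F        |    T    |       F       |       F       |       T        |        F        |        T         | F
T | T | F | F ||    F    |       T       |       F        |        T        |    F    |       F       |       T       |       F        |        T        |        F         | F
T | F | T | T ||    F    |       T       |       F        |        T        |    T    |       T       |       T       |       F        |        T        |        F         | F
T | F | T | F ||    F    |       T       |       F        |        T        |    T    |       T       |       T       |       F        |        T        |        F         | F
T | F | F | T ||    F    |       T       |       F        |        T        |    T    |       F       |       T       |       F        |        T        |        F         | F
T | F | F | F ||    F    |       T       |       F        |        T        |    F    |       F       |       T       |       F        |        T        |        F         | F
F | T | T | T ||    T    |       T       |       F        |        T        |    T    |       T       |       T       |       F        |        T        |        F         | F
F | T | T | F ||    F    |       F       |       T        |        F        |    T    |       T       |       F       |       T        |        F        |        T         | F
F | T | F | T ||    T    |       T       |       F        |        T        |    T    |       F       |       T       |       F        |        T        |        F         | F
F | T | F | F ||    F    |       F       |       T        |        F        |    F    |       F       |       F       |       T        |        F        |        T         | F
F | F | T | T ||    F    |       F       |       T        |        F        |    T    |       T       |       F       |       T        |        F        |        T         | F
F | F | T | F ||    F    |       F       |       T        |        F        |    T    |       T       |       F       |       T        |        F        |        T         | F
F | F | F | T ||    F    |       F       |       T        |        F        |    T    |       F       |       F       |       T        |        F        |        T         | F
F | F | F | F ||    F    |       F       |       T        |        F        |    F    |       F       |       F       |       T        |        F        |        T         | F
Every row is F, so the formula is a contradiction.

contradiction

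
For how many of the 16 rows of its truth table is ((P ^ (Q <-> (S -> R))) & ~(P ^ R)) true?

4

P | Q | R | S | (S -> R) | (Q <-> (S -> R)) | (P ^ (Q <-> (S -> R))) | (P ^ R) | ~(P ^ R) | φ
- | - | - | - | -------- | ---------------- | ---------------------- | ------- | -------- | -
F | F | F | F |    T     |        F         |           F            |    F    |    T     | F
F | F | F | T |    F     |        T         |           T            |    F    |    T     | T
F | F | T | F |    T     |        F         |           F            |    T    |    F     | F
F | F | T | T |    T     |        F         |           F            |    T    |    F     | F
F | T | F | F |    T     |        T         |           T            |    F    |    T     | T
F | T | F | T |    F     |        F         |           F            |    F    |    T     | F
F | T | T | F |    T     |        T         |           T            |    T    |    F     | F
F | T | T | T |    T     |        T         |           T            |    T    |    F     | F
T | F | F | F |    T     |        F         |           T            |    T    |    F     | F
T | F | F | T |    F     |        T         |           F            |    T    |    F     | F
T | F | T | F |    T     |        F         |           T            |    F    |    T     | T
T | F | T | T |    T     |        F         |           T            |    F    |    T     | T
T | T | F | F |    T     |        T         |           F            |    T    |    F     | F
T | T | F | T |    F     |        F         |           T            |    T    |    F     | F
T | T | T | F |    T     |        T         |           F            |    F    |    T     | F
T | T | T | T |    T     |        T         |           F            |    F    |    T     | F
The formula is true on 4 of the 16 rows.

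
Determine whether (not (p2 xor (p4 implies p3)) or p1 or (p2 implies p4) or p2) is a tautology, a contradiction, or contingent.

p1 | p2 | p3 | p4 || φ
T  | T  | T  | T  || T
T  | T  | T  | F  || T
T  | T  | F  | T  || T
T  | T  | F  | F  || T
T  | F  | T  | T  || T
T  | F  | T  | F  || T
T  | F  | F  | T  || T
T  | F  | F  | F  || T
F  | T  | T  | T  || T
F  | T  | T  | F  || T
F  | T  | F  | T  || T
F  | T  | F  | F  || T
F  | F  | T  | T  || T
F  | F  | T  | F  || T
F  | F  | F  | T  || T
F  | F  | F  | F  || T
Every row is T, so the formula is a tautology.

tautology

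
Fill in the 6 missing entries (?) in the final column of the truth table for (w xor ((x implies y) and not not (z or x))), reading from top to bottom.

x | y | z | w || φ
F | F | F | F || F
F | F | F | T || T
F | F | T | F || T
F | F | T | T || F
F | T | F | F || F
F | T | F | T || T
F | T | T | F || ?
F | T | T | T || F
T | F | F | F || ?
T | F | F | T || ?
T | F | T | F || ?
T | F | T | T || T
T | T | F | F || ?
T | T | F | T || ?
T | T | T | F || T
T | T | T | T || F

Row x=F, y=T, z=T, w=F: ((x implies y) and not not (z or x)) = T, so the formula = T.
Row x=T, y=F, z=F, w=F: ((x implies y) and not not (z or x)) = F, so the formula = F.
Row x=T, y=F, z=F, w=T: ((x implies y) and not not (z or x)) = F, so the formula = T.
Row x=T, y=F, z=T, w=F: ((x implies y) and not not (z or x)) = F, so the formula = F.
Row x=T, y=T, z=F, w=F: ((x implies y) and not not (z or x)) = T, so the formula = T.
Row x=T, y=T, z=F, w=T: ((x implies y) and not not (z or x)) = T, so the formula = F.

T, F, T, F, T, F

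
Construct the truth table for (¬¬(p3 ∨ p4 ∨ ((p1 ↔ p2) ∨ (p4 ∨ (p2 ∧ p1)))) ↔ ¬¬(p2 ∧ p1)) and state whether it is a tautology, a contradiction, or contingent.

p1  p2  p3  p4  |  (p1 ↔ p2)  (p2 ∧ p1)  (p4 ∨ (p2 ∧ p1))  ¬(p2 ∧ p1)  ¬¬(p2 ∧ p1)  φ
T   T   T   T   |      T          T             T              F            T       T
T   T   T   F   |      T          T             T              F            T       T
T   T   F   T   |      T          T             T              F            T       T
T   T   F   F   |      T          T             T              F            T       T
T   F   T   T   |      F          F             T              T            F       F
T   F   T   F   |      F          F             F              T            F       F
T   F   F   T   |      F          F             T              T            F       F
T   F   F   F   |      F          F             F              T            F       T
F   T   T   T   |      F          F             T              T            F       F
F   T   T   F   |      F          F             F              T            F       F
F   T   F   T   |      F          F             T              T            F       F
F   T   F   F   |      F          F             F              T            F       T
F   F   T   T   |      T          F             T              T            F       F
F   F   T   F   |      T          F             F              T            F       F
F   F   F   T   |      T          F             T              T            F       F
F   F   F   F   |      T          F             F              T            F       F
6 of 16 rows are T, so the formula is contingent.

contingent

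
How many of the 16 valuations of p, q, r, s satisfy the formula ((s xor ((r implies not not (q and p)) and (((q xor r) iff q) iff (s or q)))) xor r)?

  p   |   q   |   r   |   s   ||   φ  
 True |  True |  True |  True || False
 True |  True |  True | False ||  True
 True |  True | False |  True || False
 True |  True | False | False ||  True
 True | False |  True |  True || False
 True | False |  True | False ||  True
 True | False | False |  True || False
 True | False | False | False || False
False |  True |  True |  True || False
False |  True |  True | False ||  True
False |  True | False |  True || False
False |  True | False | False ||  True
False | False |  True |  True || False
False | False |  True | False ||  True
False | False | False |  True || False
False | False | False | False || False
The formula is true on 6 of the 16 rows.

6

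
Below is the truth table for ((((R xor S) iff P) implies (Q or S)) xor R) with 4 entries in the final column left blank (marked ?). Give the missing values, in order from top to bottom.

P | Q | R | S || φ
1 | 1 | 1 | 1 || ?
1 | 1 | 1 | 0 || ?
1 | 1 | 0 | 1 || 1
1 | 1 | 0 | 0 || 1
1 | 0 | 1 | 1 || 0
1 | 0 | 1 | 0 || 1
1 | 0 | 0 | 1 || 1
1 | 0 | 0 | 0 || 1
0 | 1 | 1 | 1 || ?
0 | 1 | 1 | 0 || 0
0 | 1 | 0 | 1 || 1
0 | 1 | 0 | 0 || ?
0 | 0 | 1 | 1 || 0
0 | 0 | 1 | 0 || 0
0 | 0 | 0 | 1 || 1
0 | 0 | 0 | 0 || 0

Row P=1, Q=1, R=1, S=1: (((R xor S) iff P) implies (Q or S)) = 1, so the formula = 0.
Row P=1, Q=1, R=1, S=0: (((R xor S) iff P) implies (Q or S)) = 1, so the formula = 0.
Row P=0, Q=1, R=1, S=1: (((R xor S) iff P) implies (Q or S)) = 1, so the formula = 0.
Row P=0, Q=1, R=0, S=0: (((R xor S) iff P) implies (Q or S)) = 1, so the formula = 1.

0, 0, 0, 1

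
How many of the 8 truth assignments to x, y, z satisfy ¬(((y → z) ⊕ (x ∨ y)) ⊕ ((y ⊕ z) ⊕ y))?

2

x | y | z || φ
F | F | F || F
F | F | T || T
F | T | F || F
F | T | T || F
T | F | F || T
T | F | T || F
T | T | F || F
T | T | T || F
The formula is true on 2 of the 8 rows.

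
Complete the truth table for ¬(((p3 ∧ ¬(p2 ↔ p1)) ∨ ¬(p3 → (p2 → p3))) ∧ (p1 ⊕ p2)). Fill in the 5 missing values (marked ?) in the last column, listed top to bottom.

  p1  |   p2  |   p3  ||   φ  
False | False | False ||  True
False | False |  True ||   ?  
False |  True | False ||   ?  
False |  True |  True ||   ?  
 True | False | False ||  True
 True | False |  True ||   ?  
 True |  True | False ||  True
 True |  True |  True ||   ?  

True, True, False, False, True

Row p1=False, p2=False, p3=True: ((p3 ∧ ¬(p2 ↔ p1)) ∨ ¬(p3 → (p2 → p3))) = False, (p1 ⊕ p2) = False, (((p3 ∧ ¬(p2 ↔ p1)) ∨ ¬(p3 → (p2 → p3))) ∧ (p1 ⊕ p2)) = False, so the formula = True.
Row p1=False, p2=True, p3=False: ((p3 ∧ ¬(p2 ↔ p1)) ∨ ¬(p3 → (p2 → p3))) = False, (p1 ⊕ p2) = True, (((p3 ∧ ¬(p2 ↔ p1)) ∨ ¬(p3 → (p2 → p3))) ∧ (p1 ⊕ p2)) = False, so the formula = True.
Row p1=False, p2=True, p3=True: ((p3 ∧ ¬(p2 ↔ p1)) ∨ ¬(p3 → (p2 → p3))) = True, (p1 ⊕ p2) = True, (((p3 ∧ ¬(p2 ↔ p1)) ∨ ¬(p3 → (p2 → p3))) ∧ (p1 ⊕ p2)) = True, so the formula = False.
Row p1=True, p2=False, p3=True: ((p3 ∧ ¬(p2 ↔ p1)) ∨ ¬(p3 → (p2 → p3))) = True, (p1 ⊕ p2) = True, (((p3 ∧ ¬(p2 ↔ p1)) ∨ ¬(p3 → (p2 → p3))) ∧ (p1 ⊕ p2)) = True, so the formula = False.
Row p1=True, p2=True, p3=True: ((p3 ∧ ¬(p2 ↔ p1)) ∨ ¬(p3 → (p2 → p3))) = False, (p1 ⊕ p2) = False, (((p3 ∧ ¬(p2 ↔ p1)) ∨ ¬(p3 → (p2 → p3))) ∧ (p1 ⊕ p2)) = False, so the formula = True.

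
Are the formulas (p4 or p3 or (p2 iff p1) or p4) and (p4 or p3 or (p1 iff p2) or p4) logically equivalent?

equivalent

p1 | p2 | p3 | p4 || φ | ψ
1  | 1  | 1  | 1  || 1 | 1
1  | 1  | 1  | 0  || 1 | 1
1  | 1  | 0  | 1  || 1 | 1
1  | 1  | 0  | 0  || 1 | 1
1  | 0  | 1  | 1  || 1 | 1
1  | 0  | 1  | 0  || 1 | 1
1  | 0  | 0  | 1  || 1 | 1
1  | 0  | 0  | 0  || 0 | 0
0  | 1  | 1  | 1  || 1 | 1
0  | 1  | 1  | 0  || 1 | 1
0  | 1  | 0  | 1  || 1 | 1
0  | 1  | 0  | 0  || 0 | 0
0  | 0  | 1  | 1  || 1 | 1
0  | 0  | 1  | 0  || 1 | 1
0  | 0  | 0  | 1  || 1 | 1
0  | 0  | 0  | 0  || 1 | 1
The columns for φ and ψ agree on every row, so they are logically equivalent.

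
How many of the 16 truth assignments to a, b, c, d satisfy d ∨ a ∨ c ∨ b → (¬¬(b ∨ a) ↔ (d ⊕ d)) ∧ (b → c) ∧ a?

1

a | b | c | d || (d ∨ a ∨ c) | ((d ∨ a ∨ c) ∨ b) | (b ∨ a) | ¬(b ∨ a) | ¬¬(b ∨ a) | (d ⊕ d) | (¬¬(b ∨ a) ↔ (d ⊕ d)) | (b → c) | φ
F | F | F | F ||      F      |         F         |    F    |    T     |     F     |    F    |           T           |    T    | T
F | F | F | T ||      T      |         T         |    F    |    T     |     F     |    F    |           T           |    T    | F
F | F | T | F ||      T      |         T         |    F    |    T     |     F     |    F    |           T           |    T    | F
F | F | T | T ||      T      |         T         |    F    |    T     |     F     |    F    |           T           |    T    | F
F | T | F | F ||      F      |         T         |    T    |    F     |     T     |    F    |           F           |    F    | F
F | T | F | T ||      T      |         T         |    T    |    F     |     T     |    F    |           F           |    F    | F
F | T | T | F ||      T      |         T         |    T    |    F     |     T     |    F    |           F           |    T    | F
F | T | T | T ||      T      |         T         |    T    |    F     |     T     |    F    |           F           |    T    | F
T | F | F | F ||      T      |         T         |    T    |    F     |     T     |    F    |           F           |    T    | F
T | F | F | T ||      T      |         T         |    T    |    F     |     T     |    F    |           F           |    T    | F
T | F | T | F ||      T      |         T         |    T    |    F     |     T     |    F    |           F           |    T    | F
T | F | T | T ||      T      |         T         |    T    |    F     |     T     |    F    |           F           |    T    | F
T | T | F | F ||      T      |         T         |    T    |    F     |     T     |    F    |           F           |    F    | F
T | T | F | T ||      T      |         T         |    T    |    F     |     T     |    F    |           F           |    F    | F
T | T | T | F ||      T      |         T         |    T    |    F     |     T     |    F    |           F           |    T    | F
T | T | T | T ||      T      |         T         |    T    |    F     |     T     |    F    |           F           |    T    | F
The formula is true on 1 of the 16 rows.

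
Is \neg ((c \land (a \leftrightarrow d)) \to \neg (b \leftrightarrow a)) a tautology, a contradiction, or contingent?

contingent

a | b | c | d || (a \leftrightarrow d) | (b \leftrightarrow a) | \neg (b \leftrightarrow a) | φ
0 | 0 | 0 | 0 ||           1           |           1           |             0              | 0
0 | 0 | 0 | 1 ||           0           |           1           |             0              | 0
0 | 0 | 1 | 0 ||           1           |           1           |             0              | 1
0 | 0 | 1 | 1 ||           0           |           1           |             0              | 0
0 | 1 | 0 | 0 ||           1           |           0           |             1              | 0
0 | 1 | 0 | 1 ||           0           |           0           |             1              | 0
0 | 1 | 1 | 0 ||           1           |           0           |             1              | 0
0 | 1 | 1 | 1 ||           0           |           0           |             1              | 0
1 | 0 | 0 | 0 ||           0           |           0           |             1              | 0
1 | 0 | 0 | 1 ||           1           |           0           |             1              | 0
1 | 0 | 1 | 0 ||           0           |           0           |             1              | 0
1 | 0 | 1 | 1 ||           1           |           0           |             1              | 0
1 | 1 | 0 | 0 ||           0           |           1           |             0              | 0
1 | 1 | 0 | 1 ||           1           |           1           |             0              | 0
1 | 1 | 1 | 0 ||           0           |           1           |             0              | 0
1 | 1 | 1 | 1 ||           1           |           1           |             0              | 1
2 of 16 rows are 1, so the formula is contingent.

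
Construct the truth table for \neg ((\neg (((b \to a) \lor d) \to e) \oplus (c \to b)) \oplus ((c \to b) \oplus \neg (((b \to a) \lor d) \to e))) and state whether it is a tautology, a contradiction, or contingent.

tautology

a | b | c | d | e || φ
F | F | F | F | F || T
F | F | F | F | T || T
F | F | F | T | F || T
F | F | F | T | T || T
F | F | T | F | F || T
F | F | T | F | T || T
F | F | T | T | F || T
F | F | T | T | T || T
F | T | F | F | F || T
F | T | F | F | T || T
F | T | F | T | F || T
F | T | F | T | T || T
F | T | T | F | F || T
F | T | T | F | T || T
F | T | T | T | F || T
F | T | T | T | T || T
T | F | F | F | F || T
T | F | F | F | T || T
T | F | F | T | F || T
T | F | F | T | T || T
T | F | T | F | F || T
T | F | T | F | T || T
T | F | T | T | F || T
T | F | T | T | T || T
T | T | F | F | F || T
T | T | F | F | T || T
T | T | F | T | F || T
T | T | F | T | T || T
T | T | T | F | F || T
T | T | T | F | T || T
T | T | T | T | F || T
T | T | T | T | T || T
Every row is T, so the formula is a tautology.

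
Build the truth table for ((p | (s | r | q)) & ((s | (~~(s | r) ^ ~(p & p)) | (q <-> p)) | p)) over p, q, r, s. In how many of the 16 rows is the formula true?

p  q  r  s     (s | r | q)  (p | (s | r | q))  (s | r)  ~(s | r)  ~~(s | r)  (p & p)  ~(p & p)  (~~(s | r) ^ ~(p & p))  (q <-> p)  φ
0  0  0  0          0               0             0        1          0         0        1                1                 1      0
0  0  0  1          1               1             1        0          1         0        1                0                 1      1
0  0  1  0          1               1             1        0          1         0        1                0                 1      1
0  0  1  1          1               1             1        0          1         0        1                0                 1      1
0  1  0  0          1               1             0        1          0         0        1                1                 0      1
0  1  0  1          1               1             1        0          1         0        1                0                 0      1
0  1  1  0          1               1             1        0          1         0        1                0                 0      0
0  1  1  1          1               1             1        0          1         0        1                0                 0      1
1  0  0  0          0               1             0        1          0         1        0                0                 0      1
1  0  0  1          1               1             1        0          1         1        0                1                 0      1
1  0  1  0          1               1             1        0          1         1        0                1                 0      1
1  0  1  1          1               1             1        0          1         1        0                1                 0      1
1  1  0  0          1               1             0        1          0         1        0                0                 1      1
1  1  0  1          1               1             1        0          1         1        0                1                 1      1
1  1  1  0          1               1             1        0          1         1        0                1                 1      1
1  1  1  1          1               1             1        0          1         1        0                1                 1      1
The formula is true on 14 of the 16 rows.

14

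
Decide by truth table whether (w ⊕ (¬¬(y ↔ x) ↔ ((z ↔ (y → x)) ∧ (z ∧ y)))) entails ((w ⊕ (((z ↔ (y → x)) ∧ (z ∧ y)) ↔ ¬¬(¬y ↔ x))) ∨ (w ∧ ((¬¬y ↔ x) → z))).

x  y  z  w  |  φ  ψ
T  T  T  T  |  F  T
T  T  T  F  |  T  F
T  T  F  T  |  T  F
T  T  F  F  |  F  T
T  F  T  T  |  F  T
T  F  T  F  |  T  F
T  F  F  T  |  F  T
T  F  F  F  |  T  F
F  T  T  T  |  F  T
F  T  T  F  |  T  F
F  T  F  T  |  F  T
F  T  F  F  |  T  F
F  F  T  T  |  T  T
F  F  T  F  |  F  T
F  F  F  T  |  T  F
F  F  F  F  |  F  T
At x=T, y=T, z=T, w=F we have φ true but ψ false, so φ does not entail ψ.

no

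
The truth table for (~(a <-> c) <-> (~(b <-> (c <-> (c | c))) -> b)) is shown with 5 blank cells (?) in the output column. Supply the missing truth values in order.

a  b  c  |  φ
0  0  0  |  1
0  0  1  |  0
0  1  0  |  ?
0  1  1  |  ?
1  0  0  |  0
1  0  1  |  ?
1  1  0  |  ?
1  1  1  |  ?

Row a=0, b=1, c=0: ~(a <-> c) = 0, (~(b <-> (c <-> (c | c))) -> b) = 1, so the formula = 0.
Row a=0, b=1, c=1: ~(a <-> c) = 1, (~(b <-> (c <-> (c | c))) -> b) = 1, so the formula = 1.
Row a=1, b=0, c=1: ~(a <-> c) = 0, (~(b <-> (c <-> (c | c))) -> b) = 0, so the formula = 1.
Row a=1, b=1, c=0: ~(a <-> c) = 1, (~(b <-> (c <-> (c | c))) -> b) = 1, so the formula = 1.
Row a=1, b=1, c=1: ~(a <-> c) = 0, (~(b <-> (c <-> (c | c))) -> b) = 1, so the formula = 0.

0, 1, 1, 1, 0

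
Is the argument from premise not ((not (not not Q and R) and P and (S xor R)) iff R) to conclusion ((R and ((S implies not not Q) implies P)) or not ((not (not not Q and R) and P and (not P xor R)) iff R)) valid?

P  Q  R  S  |  φ  ψ
0  0  0  0  |  0  0
0  0  0  1  |  0  0
0  0  1  0  |  1  1
0  0  1  1  |  1  1
0  1  0  0  |  0  0
0  1  0  1  |  0  0
0  1  1  0  |  1  1
0  1  1  1  |  1  1
1  0  0  0  |  0  0
1  0  0  1  |  1  0
1  0  1  0  |  0  1
1  0  1  1  |  1  1
1  1  0  0  |  0  0
1  1  0  1  |  1  0
1  1  1  0  |  1  1
1  1  1  1  |  1  1
At P=1, Q=0, R=0, S=1 we have φ true but ψ false, so φ does not entail ψ.

no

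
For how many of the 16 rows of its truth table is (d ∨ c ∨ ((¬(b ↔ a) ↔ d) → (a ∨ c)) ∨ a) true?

15

a | b | c | d || (b ↔ a) | ¬(b ↔ a) | (¬(b ↔ a) ↔ d) | (a ∨ c) | ((¬(b ↔ a) ↔ d) → (a ∨ c)) | φ
1 | 1 | 1 | 1 ||    1    |    0     |       0        |    1    |             1              | 1
1 | 1 | 1 | 0 ||    1    |    0     |       1        |    1    |             1              | 1
1 | 1 | 0 | 1 ||    1    |    0     |       0        |    1    |             1              | 1
1 | 1 | 0 | 0 ||    1    |    0     |       1        |    1    |             1              | 1
1 | 0 | 1 | 1 ||    0    |    1     |       1        |    1    |             1              | 1
1 | 0 | 1 | 0 ||    0    |    1     |       0        |    1    |             1              | 1
1 | 0 | 0 | 1 ||    0    |    1     |       1        |    1    |             1              | 1
1 | 0 | 0 | 0 ||    0    |    1     |       0        |    1    |             1              | 1
0 | 1 | 1 | 1 ||    0    |    1     |       1        |    1    |             1              | 1
0 | 1 | 1 | 0 ||    0    |    1     |       0        |    1    |             1              | 1
0 | 1 | 0 | 1 ||    0    |    1     |       1        |    0    |             0              | 1
0 | 1 | 0 | 0 ||    0    |    1     |       0        |    0    |             1              | 1
0 | 0 | 1 | 1 ||    1    |    0     |       0        |    1    |             1              | 1
0 | 0 | 1 | 0 ||    1    |    0     |       1        |    1    |             1              | 1
0 | 0 | 0 | 1 ||    1    |    0     |       0        |    0    |             1              | 1
0 | 0 | 0 | 0 ||    1    |    0     |       1        |    0    |             0              | 0
The formula is true on 15 of the 16 rows.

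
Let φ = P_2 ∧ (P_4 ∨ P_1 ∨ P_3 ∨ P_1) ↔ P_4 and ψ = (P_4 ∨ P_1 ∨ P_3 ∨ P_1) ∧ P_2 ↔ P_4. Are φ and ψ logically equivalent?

equivalent

 P_1    P_2    P_3    P_4   |    φ      ψ  
 True   True   True   True  |   True   True
 True   True   True  False  |  False  False
 True   True  False   True  |   True   True
 True   True  False  False  |  False  False
 True  False   True   True  |  False  False
 True  False   True  False  |   True   True
 True  False  False   True  |  False  False
 True  False  False  False  |   True   True
False   True   True   True  |   True   True
False   True   True  False  |  False  False
False   True  False   True  |   True   True
False   True  False  False  |   True   True
False  False   True   True  |  False  False
False  False   True  False  |   True   True
False  False  False   True  |  False  False
False  False  False  False  |   True   True
The columns for φ and ψ agree on every row, so they are logically equivalent.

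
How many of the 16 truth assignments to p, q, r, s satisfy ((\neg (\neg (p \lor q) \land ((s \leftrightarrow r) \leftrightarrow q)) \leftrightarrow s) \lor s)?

9

p  q  r  s  |  φ
F  F  F  F  |  F
F  F  F  T  |  T
F  F  T  F  |  T
F  F  T  T  |  T
F  T  F  F  |  F
F  T  F  T  |  T
F  T  T  F  |  F
F  T  T  T  |  T
T  F  F  F  |  F
T  F  F  T  |  T
T  F  T  F  |  F
T  F  T  T  |  T
T  T  F  F  |  F
T  T  F  T  |  T
T  T  T  F  |  F
T  T  T  T  |  T
The formula is true on 9 of the 16 rows.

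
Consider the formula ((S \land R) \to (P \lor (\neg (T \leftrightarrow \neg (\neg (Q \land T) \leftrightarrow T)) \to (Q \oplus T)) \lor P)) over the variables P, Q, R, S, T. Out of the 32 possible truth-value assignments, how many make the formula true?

31

P | Q | R | S | T || φ
F | F | F | F | F || T
F | F | F | F | T || T
F | F | F | T | F || T
F | F | F | T | T || T
F | F | T | F | F || T
F | F | T | F | T || T
F | F | T | T | F || F
F | F | T | T | T || T
F | T | F | F | F || T
F | T | F | F | T || T
F | T | F | T | F || T
F | T | F | T | T || T
F | T | T | F | F || T
F | T | T | F | T || T
F | T | T | T | F || T
F | T | T | T | T || T
T | F | F | F | F || T
T | F | F | F | T || T
T | F | F | T | F || T
T | F | F | T | T || T
T | F | T | F | F || T
T | F | T | F | T || T
T | F | T | T | F || T
T | F | T | T | T || T
T | T | F | F | F || T
T | T | F | F | T || T
T | T | F | T | F || T
T | T | F | T | T || T
T | T | T | F | F || T
T | T | T | F | T || T
T | T | T | T | F || T
T | T | T | T | T || T
The formula is true on 31 of the 32 rows.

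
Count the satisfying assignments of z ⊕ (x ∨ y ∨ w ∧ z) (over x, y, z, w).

7

x | y | z | w | (w ∧ z) | (x ∨ y ∨ (w ∧ z)) | (z ⊕ (x ∨ y ∨ (w ∧ z)))
- | - | - | - | ------- | ----------------- | -----------------------
T | T | T | T |    T    |         T         |            F           
T | T | T | F |    F    |         T         |            F           
T | T | F | T |    F    |         T         |            T           
T | T | F | F |    F    |         T         |            T           
T | F | T | T |    T    |         T         |            F           
T | F | T | F |    F    |         T         |            F           
T | F | F | T |    F    |         T         |            T           
T | F | F | F |    F    |         T         |            T           
F | T | T | T |    T    |         T         |            F           
F | T | T | F |    F    |         T         |            F           
F | T | F | T |    F    |         T         |            T           
F | T | F | F |    F    |         T         |            T           
F | F | T | T |    T    |         T         |            F           
F | F | T | F |    F    |         F         |            T           
F | F | F | T |    F    |         F         |            F           
F | F | F | F |    F    |         F         |            F           
The formula is true on 7 of the 16 rows.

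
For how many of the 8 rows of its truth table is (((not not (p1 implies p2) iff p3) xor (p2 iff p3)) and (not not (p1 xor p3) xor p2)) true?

p1 | p2 | p3 | φ
-- | -- | -- | -
T  | T  | T  | F
T  | T  | F  | F
T  | F  | T  | F
T  | F  | F  | F
F  | T  | T  | F
F  | T  | F  | F
F  | F  | T  | T
F  | F  | F  | F
The formula is true on 1 of the 8 rows.

1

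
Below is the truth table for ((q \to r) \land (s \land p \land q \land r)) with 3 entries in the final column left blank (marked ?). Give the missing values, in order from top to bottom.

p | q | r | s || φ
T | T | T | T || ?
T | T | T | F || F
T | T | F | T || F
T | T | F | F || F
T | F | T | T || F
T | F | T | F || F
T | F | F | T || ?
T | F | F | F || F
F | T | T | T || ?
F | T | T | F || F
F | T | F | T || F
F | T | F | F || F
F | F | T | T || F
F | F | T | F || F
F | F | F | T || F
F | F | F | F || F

Row p=T, q=T, r=T, s=T: (q \to r) = T, (s \land p \land q \land r) = T, so the formula = T.
Row p=T, q=F, r=F, s=T: (q \to r) = T, (s \land p \land q \land r) = F, so the formula = F.
Row p=F, q=T, r=T, s=T: (q \to r) = T, (s \land p \land q \land r) = F, so the formula = F.

T, F, F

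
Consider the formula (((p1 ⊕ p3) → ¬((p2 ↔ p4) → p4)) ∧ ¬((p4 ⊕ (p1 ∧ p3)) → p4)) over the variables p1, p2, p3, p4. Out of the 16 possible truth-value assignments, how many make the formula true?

2

p1  p2  p3  p4  |  (p1 ⊕ p3)  (p2 ↔ p4)  ((p2 ↔ p4) → p4)  ¬((p2 ↔ p4) → p4)  (p1 ∧ p3)  (p4 ⊕ (p1 ∧ p3))  ((p4 ⊕ (p1 ∧ p3)) → p4)  ¬((p4 ⊕ (p1 ∧ p3)) → p4)  φ
T   T   T   T   |      F          T             T                  F              T             F                     T                        F              F
T   T   T   F   |      F          F             T                  F              T             T                     F                        T              T
T   T   F   T   |      T          T             T                  F              F             T                     T                        F              F
T   T   F   F   |      T          F             T                  F              F             F                     T                        F              F
T   F   T   T   |      F          F             T                  F              T             F                     T                        F              F
T   F   T   F   |      F          T             F                  T              T             T                     F                        T              T
T   F   F   T   |      T          F             T                  F              F             T                     T                        F              F
T   F   F   F   |      T          T             F                  T              F             F                     T                        F              F
F   T   T   T   |      T          T             T                  F              F             T                     T                        F              F
F   T   T   F   |      T          F             T                  F              F             F                     T                        F              F
F   T   F   T   |      F          T             T                  F              F             T                     T                        F              F
F   T   F   F   |      F          F             T                  F              F             F                     T                        F              F
F   F   T   T   |      T          F             T                  F              F             T                     T                        F              F
F   F   T   F   |      T          T             F                  T              F             F                     T                        F              F
F   F   F   T   |      F          F             T                  F              F             T                     T                        F              F
F   F   F   F   |      F          T             F                  T              F             F                     T                        F              F
The formula is true on 2 of the 16 rows.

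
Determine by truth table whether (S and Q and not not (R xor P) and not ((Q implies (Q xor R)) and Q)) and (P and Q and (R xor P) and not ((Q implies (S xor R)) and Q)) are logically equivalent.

P | Q | R | S || φ | ψ
T | T | T | T || F | F
T | T | T | F || F | F
T | T | F | T || F | F
T | T | F | F || F | T
T | F | T | T || F | F
T | F | T | F || F | F
T | F | F | T || F | F
T | F | F | F || F | F
F | T | T | T || T | F
F | T | T | F || F | F
F | T | F | T || F | F
F | T | F | F || F | F
F | F | T | T || F | F
F | F | T | F || F | F
F | F | F | T || F | F
F | F | F | F || F | F
The columns differ at P=T, Q=T, R=F, S=F (φ=F, ψ=T), so they are not equivalent.

not equivalent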